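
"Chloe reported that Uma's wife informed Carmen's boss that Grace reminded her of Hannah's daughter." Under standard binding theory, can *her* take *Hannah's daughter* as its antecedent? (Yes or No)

*her* is a pronoun; Principle B requires it to be free in its binding domain — the clause headed by 'reminded'.
— Hannah's daughter: second object of the clause headed by 'reminded'; is c-commanded by the pronoun; coreference would bind this R-expression — blocked (Principle C).

No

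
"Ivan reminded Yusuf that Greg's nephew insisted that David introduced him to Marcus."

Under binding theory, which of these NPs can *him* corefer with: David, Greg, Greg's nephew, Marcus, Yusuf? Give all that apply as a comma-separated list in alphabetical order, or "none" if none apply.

Greg, Greg's nephew, Yusuf

*him* is a pronoun; Principle B requires it to be free in its binding domain — the clause headed by 'introduced'.
— David: subject of the clause headed by 'introduced'; c-commands the pronoun within its binding domain — blocked (Principle B).
— Greg: possessor inside the subject DP of the clause headed by 'insisted'; does not c-command the pronoun — Principle B does not apply; allowed.
— Greg's nephew: subject of the clause headed by 'insisted'; c-commands the pronoun but lies outside its binding domain — allowed.
— Marcus: second object of the clause headed by 'introduced'; is c-commanded by the pronoun; coreference would bind this R-expression — blocked (Principle C).
— Yusuf: object of the matrix clause; c-commands the pronoun but lies outside its binding domain — allowed.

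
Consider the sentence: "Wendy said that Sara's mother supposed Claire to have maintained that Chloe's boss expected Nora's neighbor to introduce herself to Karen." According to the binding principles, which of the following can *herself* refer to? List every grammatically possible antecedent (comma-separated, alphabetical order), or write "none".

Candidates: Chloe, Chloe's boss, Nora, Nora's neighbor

Nora's neighbor

*herself* is a reflexive; Principle A requires it to be bound within its binding domain — the clause headed by 'introduce'.
— Chloe: possessor inside the subject DP of the clause headed by 'expected'; does not c-command the reflexive — cannot bind it (Principle A).
— Chloe's boss: subject of the clause headed by 'expected'; c-commands the reflexive but lies outside its binding domain — cannot bind it (Principle A).
— Nora: possessor inside the subject DP of the clause headed by 'introduce'; does not c-command the reflexive — cannot bind it (Principle A).
— Nora's neighbor: subject of the clause headed by 'introduce'; c-commands the reflexive within its binding domain — allowed (Principle A).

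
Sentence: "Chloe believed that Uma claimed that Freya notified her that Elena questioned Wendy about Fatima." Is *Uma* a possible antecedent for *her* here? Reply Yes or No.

*her* is a pronoun; Principle B requires it to be free in its binding domain — the clause headed by 'notified'.
— Uma: subject of the clause headed by 'claimed'; c-commands the pronoun but lies outside its binding domain — allowed.

Yes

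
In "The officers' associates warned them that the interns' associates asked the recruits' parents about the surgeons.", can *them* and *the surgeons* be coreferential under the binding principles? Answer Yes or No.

*the surgeons* is an R-expression; Principle C requires it to be free (not bound by any c-commanding expression).
— them: object of the matrix clause; the pronoun c-commands the R-expression — coreference blocked (Principle C).

No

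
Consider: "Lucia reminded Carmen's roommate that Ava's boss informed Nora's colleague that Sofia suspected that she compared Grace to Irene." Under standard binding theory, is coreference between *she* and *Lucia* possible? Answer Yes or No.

Yes

*Lucia* is an R-expression; Principle C requires it to be free (not bound by any c-commanding expression).
— she: subject of the clause headed by 'compared'; the pronoun does not c-command the R-expression — coreference allowed.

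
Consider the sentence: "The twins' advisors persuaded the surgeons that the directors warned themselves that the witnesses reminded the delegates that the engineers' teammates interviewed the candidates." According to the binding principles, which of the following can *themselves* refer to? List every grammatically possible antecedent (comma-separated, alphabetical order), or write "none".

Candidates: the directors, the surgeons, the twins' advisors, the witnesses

the directors

*themselves* is a reflexive; Principle A requires it to be bound within its binding domain — the clause headed by 'warned'.
— the directors: subject of the clause headed by 'warned'; c-commands the reflexive within its binding domain — allowed (Principle A).
— the surgeons: object of the matrix clause; c-commands the reflexive but lies outside its binding domain — cannot bind it (Principle A).
— the twins' advisors: subject of the matrix clause; c-commands the reflexive but lies outside its binding domain — cannot bind it (Principle A).
— the witnesses: subject of the clause headed by 'reminded'; does not c-command the reflexive — cannot bind it (Principle A).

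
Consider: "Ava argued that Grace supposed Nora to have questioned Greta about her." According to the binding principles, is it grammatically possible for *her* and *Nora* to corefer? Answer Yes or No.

No

*her* is a pronoun; Principle B requires it to be free in its binding domain — the clause headed by 'questioned'.
— Nora: subject of the clause headed by 'questioned'; c-commands the pronoun within its binding domain — blocked (Principle B).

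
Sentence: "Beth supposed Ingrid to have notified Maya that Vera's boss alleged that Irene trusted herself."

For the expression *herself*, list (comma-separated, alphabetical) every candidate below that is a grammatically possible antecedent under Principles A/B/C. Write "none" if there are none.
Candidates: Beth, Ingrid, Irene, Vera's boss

*herself* is a reflexive; Principle A requires it to be bound within its binding domain — the clause headed by 'trusted'.
— Beth: subject of the matrix clause; c-commands the reflexive but lies outside its binding domain — cannot bind it (Principle A).
— Ingrid: subject of the clause headed by 'notified'; c-commands the reflexive but lies outside its binding domain — cannot bind it (Principle A).
— Irene: subject of the clause headed by 'trusted'; c-commands the reflexive within its binding domain — allowed (Principle A).
— Vera's boss: subject of the clause headed by 'alleged'; c-commands the reflexive but lies outside its binding domain — cannot bind it (Principle A).

Irene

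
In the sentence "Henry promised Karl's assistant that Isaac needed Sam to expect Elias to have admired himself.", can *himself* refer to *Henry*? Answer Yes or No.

*himself* is a reflexive; Principle A requires it to be bound within its binding domain — the clause headed by 'admired'.
— Henry: subject of the matrix clause; c-commands the reflexive but lies outside its binding domain — cannot bind it (Principle A).

No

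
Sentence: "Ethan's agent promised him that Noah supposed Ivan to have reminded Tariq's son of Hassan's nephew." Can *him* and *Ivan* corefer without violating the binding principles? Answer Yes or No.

*Ivan* is an R-expression; Principle C requires it to be free (not bound by any c-commanding expression).
— him: object of the matrix clause; the pronoun c-commands the R-expression — coreference blocked (Principle C).

No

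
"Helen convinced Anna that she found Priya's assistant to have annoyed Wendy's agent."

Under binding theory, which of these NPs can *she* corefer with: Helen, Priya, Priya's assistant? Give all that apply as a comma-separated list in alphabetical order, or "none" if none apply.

Helen

*she* is a pronoun; Principle B requires it to be free in its binding domain — the clause headed by 'found'.
— Helen: subject of the matrix clause; c-commands the pronoun but lies outside its binding domain — allowed.
— Priya: possessor inside the subject DP of the clause headed by 'annoyed'; is c-commanded by the pronoun; coreference would bind this R-expression — blocked (Principle C).
— Priya's assistant: subject of the clause headed by 'annoyed'; is c-commanded by the pronoun; coreference would bind this R-expression — blocked (Principle C).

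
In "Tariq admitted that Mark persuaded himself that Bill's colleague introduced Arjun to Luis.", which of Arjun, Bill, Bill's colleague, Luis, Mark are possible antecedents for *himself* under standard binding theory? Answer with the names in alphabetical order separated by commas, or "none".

Mark

*himself* is a reflexive; Principle A requires it to be bound within its binding domain — the clause headed by 'persuaded'.
— Arjun: object of the clause headed by 'introduced'; does not c-command the reflexive — cannot bind it (Principle A).
— Bill: possessor inside the subject DP of the clause headed by 'introduced'; does not c-command the reflexive — cannot bind it (Principle A).
— Bill's colleague: subject of the clause headed by 'introduced'; does not c-command the reflexive — cannot bind it (Principle A).
— Luis: second object of the clause headed by 'introduced'; does not c-command the reflexive — cannot bind it (Principle A).
— Mark: subject of the clause headed by 'persuaded'; c-commands the reflexive within its binding domain — allowed (Principle A).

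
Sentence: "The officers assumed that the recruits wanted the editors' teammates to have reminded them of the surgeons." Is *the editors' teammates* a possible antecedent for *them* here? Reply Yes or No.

No

*them* is a pronoun; Principle B requires it to be free in its binding domain — the clause headed by 'reminded'.
— the editors' teammates: subject of the clause headed by 'reminded'; c-commands the pronoun within its binding domain — blocked (Principle B).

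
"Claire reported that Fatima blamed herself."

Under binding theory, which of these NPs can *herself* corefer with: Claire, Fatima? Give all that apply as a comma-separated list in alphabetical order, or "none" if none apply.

*herself* is a reflexive; Principle A requires it to be bound within its binding domain — the clause headed by 'blamed'.
— Claire: subject of the matrix clause; c-commands the reflexive but lies outside its binding domain — cannot bind it (Principle A).
— Fatima: subject of the clause headed by 'blamed'; c-commands the reflexive within its binding domain — allowed (Principle A).

Fatima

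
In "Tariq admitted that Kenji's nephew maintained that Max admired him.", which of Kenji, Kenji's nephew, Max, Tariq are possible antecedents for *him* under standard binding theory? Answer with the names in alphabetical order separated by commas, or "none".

Kenji, Kenji's nephew, Tariq

*him* is a pronoun; Principle B requires it to be free in its binding domain — the clause headed by 'admired'.
— Kenji: possessor inside the subject DP of the clause headed by 'maintained'; does not c-command the pronoun — Principle B does not apply; allowed.
— Kenji's nephew: subject of the clause headed by 'maintained'; c-commands the pronoun but lies outside its binding domain — allowed.
— Max: subject of the clause headed by 'admired'; c-commands the pronoun within its binding domain — blocked (Principle B).
— Tariq: subject of the matrix clause; c-commands the pronoun but lies outside its binding domain — allowed.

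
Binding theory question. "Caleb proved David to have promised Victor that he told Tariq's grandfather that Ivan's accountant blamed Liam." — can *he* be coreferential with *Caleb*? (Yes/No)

Yes

*he* is a pronoun; Principle B requires it to be free in its binding domain — the clause headed by 'told'.
— Caleb: subject of the matrix clause; c-commands the pronoun but lies outside its binding domain — allowed.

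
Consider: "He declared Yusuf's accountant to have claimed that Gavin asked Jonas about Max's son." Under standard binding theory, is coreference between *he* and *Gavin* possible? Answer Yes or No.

*Gavin* is an R-expression; Principle C requires it to be free (not bound by any c-commanding expression).
— he: subject of the matrix clause; the pronoun c-commands the R-expression — coreference blocked (Principle C).

No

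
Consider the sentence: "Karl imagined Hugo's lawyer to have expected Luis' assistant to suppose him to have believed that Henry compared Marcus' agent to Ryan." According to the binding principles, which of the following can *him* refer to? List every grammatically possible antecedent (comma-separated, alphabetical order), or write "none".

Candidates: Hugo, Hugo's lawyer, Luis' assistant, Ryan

*him* is a pronoun; Principle B requires it to be free in its binding domain — the clause headed by 'suppose'.
— Hugo: possessor inside the subject DP of the clause headed by 'expected'; does not c-command the pronoun — Principle B does not apply; allowed.
— Hugo's lawyer: subject of the clause headed by 'expected'; c-commands the pronoun but lies outside its binding domain — allowed.
— Luis' assistant: subject of the clause headed by 'suppose'; c-commands the pronoun within its binding domain — blocked (Principle B).
— Ryan: second object of the clause headed by 'compared'; is c-commanded by the pronoun; coreference would bind this R-expression — blocked (Principle C).

Hugo, Hugo's lawyer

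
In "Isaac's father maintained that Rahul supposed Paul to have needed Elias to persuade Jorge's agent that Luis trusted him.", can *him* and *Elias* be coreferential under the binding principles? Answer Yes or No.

Yes

*Elias* is an R-expression; Principle C requires it to be free (not bound by any c-commanding expression).
— him: object of the clause headed by 'trusted'; the pronoun does not c-command the R-expression — coreference allowed.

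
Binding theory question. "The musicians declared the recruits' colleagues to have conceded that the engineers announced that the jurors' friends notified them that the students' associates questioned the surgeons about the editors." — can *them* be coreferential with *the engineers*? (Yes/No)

Yes

*them* is a pronoun; Principle B requires it to be free in its binding domain — the clause headed by 'notified'.
— the engineers: subject of the clause headed by 'announced'; c-commands the pronoun but lies outside its binding domain — allowed.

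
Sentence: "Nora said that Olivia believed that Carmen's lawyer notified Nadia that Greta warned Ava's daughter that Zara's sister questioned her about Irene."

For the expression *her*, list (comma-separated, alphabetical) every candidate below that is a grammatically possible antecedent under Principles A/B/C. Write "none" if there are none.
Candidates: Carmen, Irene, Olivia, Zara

Carmen, Olivia, Zara

*her* is a pronoun; Principle B requires it to be free in its binding domain — the clause headed by 'questioned'.
— Carmen: possessor inside the subject DP of the clause headed by 'notified'; does not c-command the pronoun — Principle B does not apply; allowed.
— Irene: second object of the clause headed by 'questioned'; is c-commanded by the pronoun; coreference would bind this R-expression — blocked (Principle C).
— Olivia: subject of the clause headed by 'believed'; c-commands the pronoun but lies outside its binding domain — allowed.
— Zara: possessor inside the subject DP of the clause headed by 'questioned'; does not c-command the pronoun — Principle B does not apply; allowed.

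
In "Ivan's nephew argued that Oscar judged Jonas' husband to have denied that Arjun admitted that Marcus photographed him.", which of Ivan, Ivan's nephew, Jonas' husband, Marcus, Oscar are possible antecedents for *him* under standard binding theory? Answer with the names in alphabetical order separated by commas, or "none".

*him* is a pronoun; Principle B requires it to be free in its binding domain — the clause headed by 'photographed'.
— Ivan: possessor inside the subject DP of the matrix clause; does not c-command the pronoun — Principle B does not apply; allowed.
— Ivan's nephew: subject of the matrix clause; c-commands the pronoun but lies outside its binding domain — allowed.
— Jonas' husband: subject of the clause headed by 'denied'; c-commands the pronoun but lies outside its binding domain — allowed.
— Marcus: subject of the clause headed by 'photographed'; c-commands the pronoun within its binding domain — blocked (Principle B).
— Oscar: subject of the clause headed by 'judged'; c-commands the pronoun but lies outside its binding domain — allowed.

Ivan, Ivan's nephew, Jonas' husband, Oscar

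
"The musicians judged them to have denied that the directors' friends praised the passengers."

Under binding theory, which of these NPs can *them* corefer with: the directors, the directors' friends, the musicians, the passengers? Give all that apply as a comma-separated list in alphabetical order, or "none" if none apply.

none

*them* is a pronoun; Principle B requires it to be free in its binding domain — the matrix clause.
— the directors: possessor inside the subject DP of the clause headed by 'praised'; is c-commanded by the pronoun; coreference would bind this R-expression — blocked (Principle C).
— the directors' friends: subject of the clause headed by 'praised'; is c-commanded by the pronoun; coreference would bind this R-expression — blocked (Principle C).
— the musicians: subject of the matrix clause; c-commands the pronoun within its binding domain — blocked (Principle B).
— the passengers: object of the clause headed by 'praised'; is c-commanded by the pronoun; coreference would bind this R-expression — blocked (Principle C).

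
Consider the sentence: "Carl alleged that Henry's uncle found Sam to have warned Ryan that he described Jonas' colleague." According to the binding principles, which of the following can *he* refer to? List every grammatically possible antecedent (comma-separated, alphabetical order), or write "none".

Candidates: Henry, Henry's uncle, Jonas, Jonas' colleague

*he* is a pronoun; Principle B requires it to be free in its binding domain — the clause headed by 'described'.
— Henry: possessor inside the subject DP of the clause headed by 'found'; does not c-command the pronoun — Principle B does not apply; allowed.
— Henry's uncle: subject of the clause headed by 'found'; c-commands the pronoun but lies outside its binding domain — allowed.
— Jonas: possessor inside the object DP of the clause headed by 'described'; is c-commanded by the pronoun; coreference would bind this R-expression — blocked (Principle C).
— Jonas' colleague: object of the clause headed by 'described'; is c-commanded by the pronoun; coreference would bind this R-expression — blocked (Principle C).

Henry, Henry's uncle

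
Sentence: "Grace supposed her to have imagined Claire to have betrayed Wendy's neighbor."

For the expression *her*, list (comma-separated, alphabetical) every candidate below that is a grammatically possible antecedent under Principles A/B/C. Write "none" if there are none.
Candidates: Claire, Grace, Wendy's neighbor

none

*her* is a pronoun; Principle B requires it to be free in its binding domain — the matrix clause.
— Claire: subject of the clause headed by 'betrayed'; is c-commanded by the pronoun; coreference would bind this R-expression — blocked (Principle C).
— Grace: subject of the matrix clause; c-commands the pronoun within its binding domain — blocked (Principle B).
— Wendy's neighbor: object of the clause headed by 'betrayed'; is c-commanded by the pronoun; coreference would bind this R-expression — blocked (Principle C).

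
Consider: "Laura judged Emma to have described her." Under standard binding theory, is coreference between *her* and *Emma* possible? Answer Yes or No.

No

*Emma* is an R-expression; Principle C requires it to be free (not bound by any c-commanding expression).
— her: object of the clause headed by 'described'; the R-expression locally c-commands the pronoun — coreference blocked (Principle B on the pronoun).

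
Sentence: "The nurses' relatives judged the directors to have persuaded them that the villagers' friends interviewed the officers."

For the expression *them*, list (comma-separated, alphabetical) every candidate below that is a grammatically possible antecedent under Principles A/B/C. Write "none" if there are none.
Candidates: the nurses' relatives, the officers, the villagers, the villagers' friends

the nurses' relatives

*them* is a pronoun; Principle B requires it to be free in its binding domain — the clause headed by 'persuaded'.
— the nurses' relatives: subject of the matrix clause; c-commands the pronoun but lies outside its binding domain — allowed.
— the officers: object of the clause headed by 'interviewed'; is c-commanded by the pronoun; coreference would bind this R-expression — blocked (Principle C).
— the villagers: possessor inside the subject DP of the clause headed by 'interviewed'; is c-commanded by the pronoun; coreference would bind this R-expression — blocked (Principle C).
— the villagers' friends: subject of the clause headed by 'interviewed'; is c-commanded by the pronoun; coreference would bind this R-expression — blocked (Principle C).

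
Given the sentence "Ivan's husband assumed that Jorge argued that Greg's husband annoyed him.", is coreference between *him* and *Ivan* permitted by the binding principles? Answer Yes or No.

*him* is a pronoun; Principle B requires it to be free in its binding domain — the clause headed by 'annoyed'.
— Ivan: possessor inside the subject DP of the matrix clause; does not c-command the pronoun — Principle B does not apply; allowed.

Yes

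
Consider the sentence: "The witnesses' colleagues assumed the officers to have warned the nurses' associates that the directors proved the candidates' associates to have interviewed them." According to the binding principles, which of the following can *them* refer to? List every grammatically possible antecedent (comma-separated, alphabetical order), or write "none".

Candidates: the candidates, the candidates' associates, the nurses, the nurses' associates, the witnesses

the candidates, the nurses, the nurses' associates, the witnesses

*them* is a pronoun; Principle B requires it to be free in its binding domain — the clause headed by 'interviewed'.
— the candidates: possessor inside the subject DP of the clause headed by 'interviewed'; does not c-command the pronoun — Principle B does not apply; allowed.
— the candidates' associates: subject of the clause headed by 'interviewed'; c-commands the pronoun within its binding domain — blocked (Principle B).
— the nurses: possessor inside the object DP of the clause headed by 'warned'; does not c-command the pronoun — Principle B does not apply; allowed.
— the nurses' associates: object of the clause headed by 'warned'; c-commands the pronoun but lies outside its binding domain — allowed.
— the witnesses: possessor inside the subject DP of the matrix clause; does not c-command the pronoun — Principle B does not apply; allowed.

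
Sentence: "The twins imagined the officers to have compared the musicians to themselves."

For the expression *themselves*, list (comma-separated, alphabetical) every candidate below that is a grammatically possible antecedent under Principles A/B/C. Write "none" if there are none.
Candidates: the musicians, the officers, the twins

the musicians, the officers

*themselves* is a reflexive; Principle A requires it to be bound within its binding domain — the clause headed by 'compared'.
— the musicians: object of the clause headed by 'compared'; c-commands the reflexive within its binding domain — allowed (Principle A).
— the officers: subject of the clause headed by 'compared'; c-commands the reflexive within its binding domain — allowed (Principle A).
— the twins: subject of the matrix clause; c-commands the reflexive but lies outside its binding domain — cannot bind it (Principle A).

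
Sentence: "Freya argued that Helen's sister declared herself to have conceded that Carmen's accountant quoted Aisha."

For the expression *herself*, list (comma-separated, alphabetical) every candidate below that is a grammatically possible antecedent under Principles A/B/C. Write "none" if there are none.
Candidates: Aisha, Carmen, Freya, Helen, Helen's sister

Helen's sister

*herself* is a reflexive; Principle A requires it to be bound within its binding domain — the clause headed by 'declared'.
— Aisha: object of the clause headed by 'quoted'; does not c-command the reflexive — cannot bind it (Principle A).
— Carmen: possessor inside the subject DP of the clause headed by 'quoted'; does not c-command the reflexive — cannot bind it (Principle A).
— Freya: subject of the matrix clause; c-commands the reflexive but lies outside its binding domain — cannot bind it (Principle A).
— Helen: possessor inside the subject DP of the clause headed by 'declared'; does not c-command the reflexive — cannot bind it (Principle A).
— Helen's sister: subject of the clause headed by 'declared'; c-commands the reflexive within its binding domain — allowed (Principle A).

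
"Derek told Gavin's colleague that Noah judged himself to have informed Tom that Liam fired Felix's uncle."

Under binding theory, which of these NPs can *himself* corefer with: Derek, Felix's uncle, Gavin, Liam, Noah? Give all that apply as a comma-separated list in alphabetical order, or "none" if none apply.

Noah

*himself* is a reflexive; Principle A requires it to be bound within its binding domain — the clause headed by 'judged'.
— Derek: subject of the matrix clause; c-commands the reflexive but lies outside its binding domain — cannot bind it (Principle A).
— Felix's uncle: object of the clause headed by 'fired'; does not c-command the reflexive — cannot bind it (Principle A).
— Gavin: possessor inside the object DP of the matrix clause; does not c-command the reflexive — cannot bind it (Principle A).
— Liam: subject of the clause headed by 'fired'; does not c-command the reflexive — cannot bind it (Principle A).
— Noah: subject of the clause headed by 'judged'; c-commands the reflexive within its binding domain — allowed (Principle A).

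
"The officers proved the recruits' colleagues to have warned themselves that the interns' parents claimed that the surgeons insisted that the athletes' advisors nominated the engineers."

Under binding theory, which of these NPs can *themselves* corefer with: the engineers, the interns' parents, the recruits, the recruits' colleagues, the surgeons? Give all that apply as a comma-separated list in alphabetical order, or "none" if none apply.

*themselves* is a reflexive; Principle A requires it to be bound within its binding domain — the clause headed by 'warned'.
— the engineers: object of the clause headed by 'nominated'; does not c-command the reflexive — cannot bind it (Principle A).
— the interns' parents: subject of the clause headed by 'claimed'; does not c-command the reflexive — cannot bind it (Principle A).
— the recruits: possessor inside the subject DP of the clause headed by 'warned'; does not c-command the reflexive — cannot bind it (Principle A).
— the recruits' colleagues: subject of the clause headed by 'warned'; c-commands the reflexive within its binding domain — allowed (Principle A).
— the surgeons: subject of the clause headed by 'insisted'; does not c-command the reflexive — cannot bind it (Principle A).

the recruits' colleagues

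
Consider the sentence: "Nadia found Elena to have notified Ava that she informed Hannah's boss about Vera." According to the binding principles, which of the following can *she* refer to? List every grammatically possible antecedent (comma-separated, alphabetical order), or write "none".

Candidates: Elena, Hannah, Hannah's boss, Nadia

*she* is a pronoun; Principle B requires it to be free in its binding domain — the clause headed by 'informed'.
— Elena: subject of the clause headed by 'notified'; c-commands the pronoun but lies outside its binding domain — allowed.
— Hannah: possessor inside the object DP of the clause headed by 'informed'; is c-commanded by the pronoun; coreference would bind this R-expression — blocked (Principle C).
— Hannah's boss: object of the clause headed by 'informed'; is c-commanded by the pronoun; coreference would bind this R-expression — blocked (Principle C).
— Nadia: subject of the matrix clause; c-commands the pronoun but lies outside its binding domain — allowed.

Elena, Nadia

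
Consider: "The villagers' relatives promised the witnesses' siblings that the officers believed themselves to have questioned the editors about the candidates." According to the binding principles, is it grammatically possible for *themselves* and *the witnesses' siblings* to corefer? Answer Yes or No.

*themselves* is a reflexive; Principle A requires it to be bound within its binding domain — the clause headed by 'believed'.
— the witnesses' siblings: object of the matrix clause; c-commands the reflexive but lies outside its binding domain — cannot bind it (Principle A).

No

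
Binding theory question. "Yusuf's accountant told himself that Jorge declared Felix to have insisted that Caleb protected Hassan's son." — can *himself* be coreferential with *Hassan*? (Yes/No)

*himself* is a reflexive; Principle A requires it to be bound within its binding domain — the matrix clause.
— Hassan: possessor inside the object DP of the clause headed by 'protected'; does not c-command the reflexive — cannot bind it (Principle A).

No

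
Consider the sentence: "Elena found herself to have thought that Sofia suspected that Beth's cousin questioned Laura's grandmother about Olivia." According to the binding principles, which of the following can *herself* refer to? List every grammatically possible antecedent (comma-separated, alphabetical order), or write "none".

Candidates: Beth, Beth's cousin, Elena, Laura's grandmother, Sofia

*herself* is a reflexive; Principle A requires it to be bound within its binding domain — the matrix clause.
— Beth: possessor inside the subject DP of the clause headed by 'questioned'; does not c-command the reflexive — cannot bind it (Principle A).
— Beth's cousin: subject of the clause headed by 'questioned'; does not c-command the reflexive — cannot bind it (Principle A).
— Elena: subject of the matrix clause; c-commands the reflexive within its binding domain — allowed (Principle A).
— Laura's grandmother: object of the clause headed by 'questioned'; does not c-command the reflexive — cannot bind it (Principle A).
— Sofia: subject of the clause headed by 'suspected'; does not c-command the reflexive — cannot bind it (Principle A).

Elena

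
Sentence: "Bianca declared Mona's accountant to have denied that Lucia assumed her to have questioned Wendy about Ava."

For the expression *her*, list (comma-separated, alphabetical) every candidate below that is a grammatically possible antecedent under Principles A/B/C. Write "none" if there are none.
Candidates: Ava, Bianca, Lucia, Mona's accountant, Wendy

*her* is a pronoun; Principle B requires it to be free in its binding domain — the clause headed by 'assumed'.
— Ava: second object of the clause headed by 'questioned'; is c-commanded by the pronoun; coreference would bind this R-expression — blocked (Principle C).
— Bianca: subject of the matrix clause; c-commands the pronoun but lies outside its binding domain — allowed.
— Lucia: subject of the clause headed by 'assumed'; c-commands the pronoun within its binding domain — blocked (Principle B).
— Mona's accountant: subject of the clause headed by 'denied'; c-commands the pronoun but lies outside its binding domain — allowed.
— Wendy: object of the clause headed by 'questioned'; is c-commanded by the pronoun; coreference would bind this R-expression — blocked (Principle C).

Bianca, Mona's accountant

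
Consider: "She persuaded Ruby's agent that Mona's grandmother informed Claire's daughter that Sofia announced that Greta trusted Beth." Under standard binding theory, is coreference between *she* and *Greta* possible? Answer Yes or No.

*Greta* is an R-expression; Principle C requires it to be free (not bound by any c-commanding expression).
— she: subject of the matrix clause; the pronoun c-commands the R-expression — coreference blocked (Principle C).

No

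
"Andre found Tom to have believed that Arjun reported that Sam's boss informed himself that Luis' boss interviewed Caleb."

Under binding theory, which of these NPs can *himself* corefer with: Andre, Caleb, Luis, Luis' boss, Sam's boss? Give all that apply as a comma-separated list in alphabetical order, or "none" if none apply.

*himself* is a reflexive; Principle A requires it to be bound within its binding domain — the clause headed by 'informed'.
— Andre: subject of the matrix clause; c-commands the reflexive but lies outside its binding domain — cannot bind it (Principle A).
— Caleb: object of the clause headed by 'interviewed'; does not c-command the reflexive — cannot bind it (Principle A).
— Luis: possessor inside the subject DP of the clause headed by 'interviewed'; does not c-command the reflexive — cannot bind it (Principle A).
— Luis' boss: subject of the clause headed by 'interviewed'; does not c-command the reflexive — cannot bind it (Principle A).
— Sam's boss: subject of the clause headed by 'informed'; c-commands the reflexive within its binding domain — allowed (Principle A).

Sam's boss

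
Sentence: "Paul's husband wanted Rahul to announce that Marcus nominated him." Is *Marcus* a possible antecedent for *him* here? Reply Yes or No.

*him* is a pronoun; Principle B requires it to be free in its binding domain — the clause headed by 'nominated'.
— Marcus: subject of the clause headed by 'nominated'; c-commands the pronoun within its binding domain — blocked (Principle B).

No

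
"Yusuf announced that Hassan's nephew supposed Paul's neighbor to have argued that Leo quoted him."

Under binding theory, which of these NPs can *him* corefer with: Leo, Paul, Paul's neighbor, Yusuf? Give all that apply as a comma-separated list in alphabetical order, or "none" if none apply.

*him* is a pronoun; Principle B requires it to be free in its binding domain — the clause headed by 'quoted'.
— Leo: subject of the clause headed by 'quoted'; c-commands the pronoun within its binding domain — blocked (Principle B).
— Paul: possessor inside the subject DP of the clause headed by 'argued'; does not c-command the pronoun — Principle B does not apply; allowed.
— Paul's neighbor: subject of the clause headed by 'argued'; c-commands the pronoun but lies outside its binding domain — allowed.
— Yusuf: subject of the matrix clause; c-commands the pronoun but lies outside its binding domain — allowed.

Paul, Paul's neighbor, Yusuf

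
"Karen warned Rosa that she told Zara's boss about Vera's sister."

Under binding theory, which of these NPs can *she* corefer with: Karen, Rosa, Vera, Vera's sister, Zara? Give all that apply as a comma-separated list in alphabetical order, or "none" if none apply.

Karen, Rosa

*she* is a pronoun; Principle B requires it to be free in its binding domain — the clause headed by 'told'.
— Karen: subject of the matrix clause; c-commands the pronoun but lies outside its binding domain — allowed.
— Rosa: object of the matrix clause; c-commands the pronoun but lies outside its binding domain — allowed.
— Vera: possessor inside the second object DP of the clause headed by 'told'; is c-commanded by the pronoun; coreference would bind this R-expression — blocked (Principle C).
— Vera's sister: second object of the clause headed by 'told'; is c-commanded by the pronoun; coreference would bind this R-expression — blocked (Principle C).
— Zara: possessor inside the object DP of the clause headed by 'told'; is c-commanded by the pronoun; coreference would bind this R-expression — blocked (Principle C).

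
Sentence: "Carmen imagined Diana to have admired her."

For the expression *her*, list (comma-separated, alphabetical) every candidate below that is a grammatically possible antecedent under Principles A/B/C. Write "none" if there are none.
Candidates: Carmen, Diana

*her* is a pronoun; Principle B requires it to be free in its binding domain — the clause headed by 'admired'.
— Carmen: subject of the matrix clause; c-commands the pronoun but lies outside its binding domain — allowed.
— Diana: subject of the clause headed by 'admired'; c-commands the pronoun within its binding domain — blocked (Principle B).

Carmen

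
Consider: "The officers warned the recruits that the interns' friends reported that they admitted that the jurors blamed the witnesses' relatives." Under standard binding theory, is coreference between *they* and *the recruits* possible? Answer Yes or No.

Yes

*the recruits* is an R-expression; Principle C requires it to be free (not bound by any c-commanding expression).
— they: subject of the clause headed by 'admitted'; the pronoun does not c-command the R-expression — coreference allowed.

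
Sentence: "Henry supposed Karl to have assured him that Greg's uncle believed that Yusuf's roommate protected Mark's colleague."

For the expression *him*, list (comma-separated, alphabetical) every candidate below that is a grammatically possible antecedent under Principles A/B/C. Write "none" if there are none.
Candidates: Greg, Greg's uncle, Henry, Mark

*him* is a pronoun; Principle B requires it to be free in its binding domain — the clause headed by 'assured'.
— Greg: possessor inside the subject DP of the clause headed by 'believed'; is c-commanded by the pronoun; coreference would bind this R-expression — blocked (Principle C).
— Greg's uncle: subject of the clause headed by 'believed'; is c-commanded by the pronoun; coreference would bind this R-expression — blocked (Principle C).
— Henry: subject of the matrix clause; c-commands the pronoun but lies outside its binding domain — allowed.
— Mark: possessor inside the object DP of the clause headed by 'protected'; is c-commanded by the pronoun; coreference would bind this R-expression — blocked (Principle C).

Henry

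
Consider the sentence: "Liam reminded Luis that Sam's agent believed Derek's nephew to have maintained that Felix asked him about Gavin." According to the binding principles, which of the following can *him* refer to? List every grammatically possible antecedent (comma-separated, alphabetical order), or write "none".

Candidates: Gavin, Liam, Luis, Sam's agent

*him* is a pronoun; Principle B requires it to be free in its binding domain — the clause headed by 'asked'.
— Gavin: second object of the clause headed by 'asked'; is c-commanded by the pronoun; coreference would bind this R-expression — blocked (Principle C).
— Liam: subject of the matrix clause; c-commands the pronoun but lies outside its binding domain — allowed.
— Luis: object of the matrix clause; c-commands the pronoun but lies outside its binding domain — allowed.
— Sam's agent: subject of the clause headed by 'believed'; c-commands the pronoun but lies outside its binding domain — allowed.

Liam, Luis, Sam's agent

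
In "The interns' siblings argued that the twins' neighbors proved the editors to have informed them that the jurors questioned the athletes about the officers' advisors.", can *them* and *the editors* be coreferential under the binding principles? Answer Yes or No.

No

*the editors* is an R-expression; Principle C requires it to be free (not bound by any c-commanding expression).
— them: object of the clause headed by 'informed'; the R-expression locally c-commands the pronoun — coreference blocked (Principle B on the pronoun).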